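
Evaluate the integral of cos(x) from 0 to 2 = sin(2)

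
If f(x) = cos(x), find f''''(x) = cos(x)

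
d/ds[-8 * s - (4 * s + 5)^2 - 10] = -32*s - 48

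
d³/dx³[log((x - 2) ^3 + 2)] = (6*x^6 - 72*x^5 + 360*x^4 - 1044*x^3 + 1944*x^2 - 2160*x + 1080)/(x^9 - 18*x^8 + 144*x^7 - 666*x^6 + 1944*x^5 - 3672*x^4 + 4428*x^3 - 3240*x^2 + 1296*x - 216)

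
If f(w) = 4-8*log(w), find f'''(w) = -16/w^3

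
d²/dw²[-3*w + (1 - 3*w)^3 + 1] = 54 - 162*w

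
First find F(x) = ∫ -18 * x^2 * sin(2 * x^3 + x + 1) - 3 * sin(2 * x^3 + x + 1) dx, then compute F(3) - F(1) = 3*cos(58) - 3*cos(4)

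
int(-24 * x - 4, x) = -12*x^2 - 4*x + C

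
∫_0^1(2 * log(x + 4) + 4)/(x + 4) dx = -(log(4) + 2)^2 + (log(5) + 2)^2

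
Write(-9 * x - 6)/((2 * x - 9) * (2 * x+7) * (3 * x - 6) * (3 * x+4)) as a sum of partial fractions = 27/(2275*(3*x + 4)) - 17/(1144*(2*x + 7)) - 31/(1400*(2*x - 9)) + 4/(275*(x - 2))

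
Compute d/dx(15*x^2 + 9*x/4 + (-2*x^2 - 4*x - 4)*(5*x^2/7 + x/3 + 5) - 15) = -40*x^3/7 - 74*x^2/7 + 34*x/21 - 229/12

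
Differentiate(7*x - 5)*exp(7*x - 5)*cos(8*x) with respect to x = -56*x*exp(7*x - 5)*sin(8*x) + 49*x*exp(7*x - 5)*cos(8*x) + 40*exp(7*x - 5)*sin(8*x) - 28*exp(7*x - 5)*cos(8*x)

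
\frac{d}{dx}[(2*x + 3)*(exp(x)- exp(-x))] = (2*x*exp(2*x) + 2*x + 5*exp(2*x) + 1)*exp(-x)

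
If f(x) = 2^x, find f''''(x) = 2^x*log(2)^4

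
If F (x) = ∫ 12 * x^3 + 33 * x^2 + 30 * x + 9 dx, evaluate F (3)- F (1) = 664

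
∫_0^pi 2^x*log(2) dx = -1 + 2^pi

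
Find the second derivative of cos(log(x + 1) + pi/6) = -sqrt(2)*cos(log(x + 1) + 5*pi/12)/(x^2 + 2*x + 1)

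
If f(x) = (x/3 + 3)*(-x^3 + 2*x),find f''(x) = -4*x^2 - 18*x + 4/3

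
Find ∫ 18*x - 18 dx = 9*x^2 - 18*x + C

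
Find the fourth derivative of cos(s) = cos(s)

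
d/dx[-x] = -1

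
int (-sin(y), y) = cos(y) + C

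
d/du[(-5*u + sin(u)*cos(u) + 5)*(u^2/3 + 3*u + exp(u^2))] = -10*u^2*exp(u^2) + u^2*cos(2*u)/3 - 5*u^2 + u*exp(u^2)*sin(2*u) + 10*u*exp(u^2) + u*sin(2*u)/3 + 3*u*cos(2*u) - 80*u/3 + exp(u^2)*cos(2*u) - 5*exp(u^2) + 3*sin(2*u)/2 + 15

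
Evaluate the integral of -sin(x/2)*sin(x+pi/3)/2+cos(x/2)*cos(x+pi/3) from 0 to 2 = -sqrt(3)/2 + sin(pi/3 + 2)*cos(1)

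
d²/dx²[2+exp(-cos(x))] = (sin(x)^2 + cos(x))*exp(-cos(x))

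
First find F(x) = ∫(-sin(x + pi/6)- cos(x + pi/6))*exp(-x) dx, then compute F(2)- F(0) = -sqrt(3)/2 + exp(-2)*cos(pi/6 + 2)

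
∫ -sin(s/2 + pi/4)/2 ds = cos(s/2 + pi/4) + C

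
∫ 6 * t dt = 3*t^2 + C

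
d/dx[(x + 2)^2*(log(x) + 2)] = (2*x^2*log(x) + 5*x^2 + 4*x*log(x) + 12*x + 4)/x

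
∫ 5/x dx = 5*log(x) + C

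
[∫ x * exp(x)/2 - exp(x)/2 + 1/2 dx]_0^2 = 2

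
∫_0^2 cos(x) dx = sin(2)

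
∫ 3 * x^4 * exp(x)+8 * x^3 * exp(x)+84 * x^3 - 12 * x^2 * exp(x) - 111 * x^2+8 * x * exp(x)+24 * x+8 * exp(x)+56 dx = (3*x^3 - 4*x^2 + 8)*(x*exp(x) + 7*x - 3) + C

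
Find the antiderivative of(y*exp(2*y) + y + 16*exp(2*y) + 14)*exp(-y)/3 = 2*(y + 15)*sinh(y)/3 + C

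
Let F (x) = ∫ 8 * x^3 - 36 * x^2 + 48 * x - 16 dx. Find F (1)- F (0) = -2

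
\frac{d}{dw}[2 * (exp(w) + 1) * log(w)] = (2*w*exp(w)*log(w) + 2*exp(w) + 2)/w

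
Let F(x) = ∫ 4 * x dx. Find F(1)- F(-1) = 0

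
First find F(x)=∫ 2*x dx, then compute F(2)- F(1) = 3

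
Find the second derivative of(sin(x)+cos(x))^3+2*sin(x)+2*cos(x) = sqrt(2)*(-7*sin(x + pi/4) + 9*cos(3*x + pi/4))/2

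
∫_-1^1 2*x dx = 0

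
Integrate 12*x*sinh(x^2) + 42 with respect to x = 42*x + 6*cosh(x^2) + C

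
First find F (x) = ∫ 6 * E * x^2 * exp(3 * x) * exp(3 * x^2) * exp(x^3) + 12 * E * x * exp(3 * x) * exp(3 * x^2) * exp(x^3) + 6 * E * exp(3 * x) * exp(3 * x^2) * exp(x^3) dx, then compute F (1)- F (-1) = -2 + 2*exp(8)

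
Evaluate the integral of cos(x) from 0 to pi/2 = 1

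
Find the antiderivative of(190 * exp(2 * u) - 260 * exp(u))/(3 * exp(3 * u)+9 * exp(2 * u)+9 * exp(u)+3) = (61*exp(2*u) - 68*exp(u) + 96)/(3*(exp(2*u) + 2*exp(u) + 1)) + C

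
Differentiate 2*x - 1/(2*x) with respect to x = (4*x^2 + 1)/(2*x^2)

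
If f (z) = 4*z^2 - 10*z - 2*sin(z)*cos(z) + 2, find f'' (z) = 4*sin(2*z) + 8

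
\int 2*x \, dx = x^2 + C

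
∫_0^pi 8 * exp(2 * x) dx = -4 + 4*exp(2*pi)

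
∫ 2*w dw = w^2 + C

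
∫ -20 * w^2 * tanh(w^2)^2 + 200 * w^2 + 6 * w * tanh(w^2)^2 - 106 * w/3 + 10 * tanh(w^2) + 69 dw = (10*w/3 - 1)*(18*w^2 + w + 3*tanh(w^2) + 21) + C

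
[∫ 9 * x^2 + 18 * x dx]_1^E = -6 + (3 + 3*E)*(-2 + 2*E + exp(2))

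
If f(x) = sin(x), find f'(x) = cos(x)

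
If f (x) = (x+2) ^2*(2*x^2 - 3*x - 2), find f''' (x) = 48*x + 30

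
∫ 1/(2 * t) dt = log(t)/2 + C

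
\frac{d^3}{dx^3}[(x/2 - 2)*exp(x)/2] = x*exp(x)/4 - exp(x)/4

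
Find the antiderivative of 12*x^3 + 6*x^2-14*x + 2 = 3*x^4 + 2*x^3 - 7*x^2 + 2*x + C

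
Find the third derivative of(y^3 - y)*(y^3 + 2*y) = 120*y^3 + 24*y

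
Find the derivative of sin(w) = cos(w)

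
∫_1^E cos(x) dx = -sin(1) + sin(E)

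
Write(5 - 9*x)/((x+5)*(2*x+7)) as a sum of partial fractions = 73/(3*(2*x + 7)) - 50/(3*(x + 5))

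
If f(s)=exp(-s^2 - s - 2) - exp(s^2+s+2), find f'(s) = (-2*s*exp(2*s^2 + 2*s + 4) - 2*s - exp(2*s^2 + 2*s + 4) - 1)*exp(-s^2 - s - 2)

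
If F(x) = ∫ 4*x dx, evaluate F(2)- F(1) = 6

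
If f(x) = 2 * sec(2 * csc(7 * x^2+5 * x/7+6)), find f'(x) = -8*(14*x + 5/7)*sin(1/sin(7*x^2 + 5*x/7 + 6))*cos(7*x^2 + 5*x/7 + 6)*cos(1/sin(7*x^2 + 5*x/7 + 6))/((2*sin(1/sin(7*x^2 + 5*x/7 + 6))^2 - 1)^2*sin(7*x^2 + 5*x/7 + 6)^2)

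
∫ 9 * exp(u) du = 9*exp(u) + C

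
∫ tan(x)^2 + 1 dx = tan(x) + C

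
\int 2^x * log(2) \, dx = 2^x + C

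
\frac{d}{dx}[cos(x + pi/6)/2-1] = -sin(x + pi/6)/2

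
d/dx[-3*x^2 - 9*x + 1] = -6*x - 9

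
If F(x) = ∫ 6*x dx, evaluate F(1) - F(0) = 3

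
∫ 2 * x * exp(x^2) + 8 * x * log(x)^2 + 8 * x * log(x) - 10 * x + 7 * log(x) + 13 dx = 4*x^2*log(x)^2 - 5*x^2 + 7*x*log(x) + 6*x + exp(x^2) + C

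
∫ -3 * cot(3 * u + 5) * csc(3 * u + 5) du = csc(3*u + 5) + C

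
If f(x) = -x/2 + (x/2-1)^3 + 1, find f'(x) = 3*x^2/8 - 3*x/2 + 1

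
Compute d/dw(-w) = -1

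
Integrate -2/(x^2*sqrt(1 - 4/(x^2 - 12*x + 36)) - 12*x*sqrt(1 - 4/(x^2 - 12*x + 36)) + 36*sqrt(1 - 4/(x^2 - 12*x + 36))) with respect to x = acsc(x/2 - 3) + C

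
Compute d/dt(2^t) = 2^t*log(2)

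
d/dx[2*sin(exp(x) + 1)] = 2*exp(x)*cos(exp(x) + 1)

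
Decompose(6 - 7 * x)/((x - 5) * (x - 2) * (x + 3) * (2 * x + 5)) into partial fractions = 188/(135*(2*x + 5)) - 27/(40*(x + 3)) + 8/(135*(x - 2)) - 29/(360*(x - 5))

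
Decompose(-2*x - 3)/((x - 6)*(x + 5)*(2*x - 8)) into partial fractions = 7/(198*(x + 5)) + 11/(36*(x - 4)) - 15/(44*(x - 6))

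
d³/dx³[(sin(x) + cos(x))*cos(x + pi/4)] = 4*sqrt(2)*sin(2*x)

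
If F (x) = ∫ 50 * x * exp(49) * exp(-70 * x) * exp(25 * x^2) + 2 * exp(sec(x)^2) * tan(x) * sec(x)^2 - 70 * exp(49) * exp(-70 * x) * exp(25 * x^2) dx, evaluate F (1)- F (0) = -exp(49) - E + exp(sec(1)^2) + exp(4)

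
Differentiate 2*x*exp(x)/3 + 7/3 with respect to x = 2*x*exp(x)/3 + 2*exp(x)/3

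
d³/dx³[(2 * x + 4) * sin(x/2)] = -x*cos(x/2)/4 - 3*sin(x/2)/2 - cos(x/2)/2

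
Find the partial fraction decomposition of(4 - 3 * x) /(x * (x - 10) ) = -13/(5*(x - 10)) - 2/(5*x)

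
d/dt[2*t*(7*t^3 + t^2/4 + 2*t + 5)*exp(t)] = 14*t^4*exp(t) + 113*t^3*exp(t)/2 + 11*t^2*exp(t)/2 + 18*t*exp(t) + 10*exp(t)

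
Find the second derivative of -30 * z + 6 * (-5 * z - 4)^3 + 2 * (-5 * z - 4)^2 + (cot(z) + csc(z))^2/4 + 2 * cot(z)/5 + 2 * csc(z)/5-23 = -4500*z - 3500 - 2/(5*sin(z)) - cos(z)/(2*sin(z)^2) - 2/sin(z)^2 + 4*cos(z)/(5*sin(z)^3) + 4/(5*sin(z)^3) + 3*cos(z)/sin(z)^4 + 3/sin(z)^4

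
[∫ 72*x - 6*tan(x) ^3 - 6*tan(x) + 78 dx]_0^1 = 114 - 3*tan(1)^2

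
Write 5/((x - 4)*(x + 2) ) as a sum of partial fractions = -5/(6*(x + 2)) + 5/(6*(x - 4))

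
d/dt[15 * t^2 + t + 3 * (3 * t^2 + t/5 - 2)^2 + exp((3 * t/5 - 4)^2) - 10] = 108*t^3 + 54*t^2/5 + 18*t*exp(9*t^2/25 - 24*t/5 + 16)/25 - 1044*t/25 - 24*exp(9*t^2/25 - 24*t/5 + 16)/5 - 7/5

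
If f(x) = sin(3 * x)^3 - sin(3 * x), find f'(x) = -9*cos(3*x)^3 + 6*cos(3*x)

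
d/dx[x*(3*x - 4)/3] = 2*x - 4/3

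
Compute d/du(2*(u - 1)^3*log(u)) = (6*u^3*log(u) + 2*u^3 - 12*u^2*log(u) - 6*u^2 + 6*u*log(u) + 6*u - 2)/u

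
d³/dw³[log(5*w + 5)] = 2/(w^3 + 3*w^2 + 3*w + 1)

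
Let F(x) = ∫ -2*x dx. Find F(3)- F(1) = -8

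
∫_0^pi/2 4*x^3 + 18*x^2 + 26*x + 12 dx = -4 + (1 + pi/2)^2*(pi/2 + 2)^2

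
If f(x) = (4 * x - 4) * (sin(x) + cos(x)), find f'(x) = -4*x*sin(x) + 4*x*cos(x) + 8*sin(x)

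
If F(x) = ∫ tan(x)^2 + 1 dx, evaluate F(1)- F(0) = tan(1)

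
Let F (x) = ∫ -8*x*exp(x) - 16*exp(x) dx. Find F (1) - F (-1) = -16*E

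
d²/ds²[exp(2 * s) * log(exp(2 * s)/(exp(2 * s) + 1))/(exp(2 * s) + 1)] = (-4*(2*s - log(exp(2*s) + 1))*exp(4*s) + 4*(2*s - log(exp(2*s) + 1))*exp(2*s) - 4*exp(4*s) + 8*exp(2*s))/(exp(6*s) + 3*exp(4*s) + 3*exp(2*s) + 1)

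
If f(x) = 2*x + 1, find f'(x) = 2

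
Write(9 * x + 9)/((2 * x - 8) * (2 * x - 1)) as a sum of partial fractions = -27/(14*(2*x - 1)) + 45/(14*(x - 4))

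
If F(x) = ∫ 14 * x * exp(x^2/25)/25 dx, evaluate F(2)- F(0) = -7 + 7*exp(4/25)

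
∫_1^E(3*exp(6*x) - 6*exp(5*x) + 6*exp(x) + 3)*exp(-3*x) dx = -(-1 - exp(-1) + E)^3 + (-1 - exp(-E) + exp(E))^3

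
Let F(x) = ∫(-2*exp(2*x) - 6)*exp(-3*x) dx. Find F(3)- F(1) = -2*exp(-1) + 2*exp(-9)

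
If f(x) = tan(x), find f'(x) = cos(x)^(-2)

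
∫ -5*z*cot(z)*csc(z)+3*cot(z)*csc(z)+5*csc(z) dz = (5*z - 3)*csc(z) + C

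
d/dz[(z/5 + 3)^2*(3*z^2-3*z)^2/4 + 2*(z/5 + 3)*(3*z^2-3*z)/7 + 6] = 27*z^5/50 + 63*z^4/5 + 1494*z^3/25 - 3951*z^2/35 + 453*z/10 - 18/7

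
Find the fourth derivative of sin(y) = sin(y)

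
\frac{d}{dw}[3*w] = 3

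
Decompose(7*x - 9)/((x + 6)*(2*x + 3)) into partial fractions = -13/(3*(2*x + 3)) + 17/(3*(x + 6))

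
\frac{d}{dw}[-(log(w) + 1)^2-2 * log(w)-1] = (-2*log(w) - 4)/w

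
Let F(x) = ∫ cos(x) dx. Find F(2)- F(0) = sin(2)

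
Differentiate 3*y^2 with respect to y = 6*y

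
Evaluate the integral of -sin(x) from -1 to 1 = 0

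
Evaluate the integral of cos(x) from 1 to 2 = -sin(1) + sin(2)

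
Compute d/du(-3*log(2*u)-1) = -3/u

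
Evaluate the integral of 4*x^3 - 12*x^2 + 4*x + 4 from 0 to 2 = 0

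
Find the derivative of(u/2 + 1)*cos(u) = -u*sin(u)/2 - sin(u) + cos(u)/2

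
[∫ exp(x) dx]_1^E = -E + exp(E)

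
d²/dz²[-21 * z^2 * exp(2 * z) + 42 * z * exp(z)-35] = -84*z^2*exp(2*z) - 168*z*exp(2*z) + 42*z*exp(z) - 42*exp(2*z) + 84*exp(z)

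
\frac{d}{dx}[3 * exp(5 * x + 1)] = 15*exp(5*x + 1)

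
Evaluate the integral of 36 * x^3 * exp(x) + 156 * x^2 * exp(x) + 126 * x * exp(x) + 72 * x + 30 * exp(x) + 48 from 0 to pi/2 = -30 + (-3*pi*exp(pi/2)/2 - 3)*(-3*pi^2 - 8*pi - 10)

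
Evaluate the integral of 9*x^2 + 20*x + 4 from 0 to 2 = 72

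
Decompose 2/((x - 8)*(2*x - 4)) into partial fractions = -1/(6*(x - 2)) + 1/(6*(x - 8))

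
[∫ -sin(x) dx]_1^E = cos(E) - cos(1)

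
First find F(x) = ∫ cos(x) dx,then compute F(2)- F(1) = -sin(1) + sin(2)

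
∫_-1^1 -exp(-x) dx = -E + exp(-1)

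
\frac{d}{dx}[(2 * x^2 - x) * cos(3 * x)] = -6*x^2*sin(3*x) + 3*x*sin(3*x) + 4*x*cos(3*x) - cos(3*x)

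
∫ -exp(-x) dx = exp(-x) + C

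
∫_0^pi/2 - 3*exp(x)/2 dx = 3/2 - 3*exp(pi/2)/2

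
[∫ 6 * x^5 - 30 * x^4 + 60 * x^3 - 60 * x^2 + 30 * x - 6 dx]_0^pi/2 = -1 + (-1 + pi/2)^6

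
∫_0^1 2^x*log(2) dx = 1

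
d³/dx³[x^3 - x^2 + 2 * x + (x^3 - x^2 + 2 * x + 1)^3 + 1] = 504*x^6 - 1008*x^5 + 1890*x^4 - 1200*x^3 + 720*x^2 + 72*x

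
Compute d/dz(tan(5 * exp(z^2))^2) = 20*z*exp(z^2)*sin(5*exp(z^2))/cos(5*exp(z^2))^3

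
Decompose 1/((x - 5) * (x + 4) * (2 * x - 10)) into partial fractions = 1/(162*(x + 4)) - 1/(162*(x - 5)) + 1/(18*(x - 5)^2)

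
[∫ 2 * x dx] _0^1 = 1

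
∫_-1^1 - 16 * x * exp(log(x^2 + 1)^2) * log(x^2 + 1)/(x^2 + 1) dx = 0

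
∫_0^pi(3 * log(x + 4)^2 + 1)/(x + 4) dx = -log(4)^3 - log(4) + log(pi + 4) + log(pi + 4)^3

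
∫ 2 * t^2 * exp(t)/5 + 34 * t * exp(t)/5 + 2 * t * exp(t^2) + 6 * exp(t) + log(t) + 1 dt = 2*t*(t + 15)*exp(t)/5 + t*log(t) + exp(t^2) + C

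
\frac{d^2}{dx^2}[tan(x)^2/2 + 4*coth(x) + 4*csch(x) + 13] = 3*tan(x)^4 + 4*tan(x)^2 + 1 + 4/sinh(x) + 8*cosh(x)/sinh(x)^3 + 8/sinh(x)^3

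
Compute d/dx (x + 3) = 1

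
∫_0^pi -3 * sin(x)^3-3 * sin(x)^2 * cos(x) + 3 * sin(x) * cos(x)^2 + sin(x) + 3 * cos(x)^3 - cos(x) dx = 0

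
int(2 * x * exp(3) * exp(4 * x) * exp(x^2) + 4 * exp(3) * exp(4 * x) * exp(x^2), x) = exp((x + 2)^2 - 1) + C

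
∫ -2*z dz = -z^2 + C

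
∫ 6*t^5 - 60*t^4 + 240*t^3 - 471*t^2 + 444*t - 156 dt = t^6 - 12*t^5 + 60*t^4 - 157*t^3 + 222*t^2 - 156*t + C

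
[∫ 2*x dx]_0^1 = 1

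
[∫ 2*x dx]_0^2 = 4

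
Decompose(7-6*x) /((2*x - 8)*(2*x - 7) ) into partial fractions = 14/(2*x - 7) - 17/(2*(x - 4))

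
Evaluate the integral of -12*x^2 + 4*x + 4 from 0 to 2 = -16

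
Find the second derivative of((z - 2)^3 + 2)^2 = 30*z^4 - 240*z^3 + 720*z^2 - 936*z + 432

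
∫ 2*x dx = x^2 + C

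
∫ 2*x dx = x^2 + C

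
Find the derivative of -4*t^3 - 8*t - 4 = -12*t^2 - 8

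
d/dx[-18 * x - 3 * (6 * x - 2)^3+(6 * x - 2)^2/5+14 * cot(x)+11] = -1944*x^2 + 6552*x/5 - 14*cot(x)^2 - 1264/5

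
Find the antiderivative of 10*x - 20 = 5*x^2 - 20*x + C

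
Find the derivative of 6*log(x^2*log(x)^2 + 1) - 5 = (12*x*log(x)^2 + 12*x*log(x))/(x^2*log(x)^2 + 1)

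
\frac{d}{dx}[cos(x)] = -sin(x)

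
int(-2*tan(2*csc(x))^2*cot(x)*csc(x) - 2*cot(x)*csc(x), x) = tan(2*csc(x)) + C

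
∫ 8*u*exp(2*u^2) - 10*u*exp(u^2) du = (2*exp(u^2) - 5)*exp(u^2) + C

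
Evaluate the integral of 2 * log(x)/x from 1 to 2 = log(2)^2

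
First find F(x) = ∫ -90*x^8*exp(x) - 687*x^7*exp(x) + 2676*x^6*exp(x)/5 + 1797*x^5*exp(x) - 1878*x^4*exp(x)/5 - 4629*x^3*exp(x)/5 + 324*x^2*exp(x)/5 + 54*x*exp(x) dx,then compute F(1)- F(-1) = 54*exp(-1)/5 + 24*E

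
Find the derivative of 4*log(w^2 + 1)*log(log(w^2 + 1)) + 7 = (8*w*log(log(w^2 + 1)) + 8*w)/(w^2 + 1)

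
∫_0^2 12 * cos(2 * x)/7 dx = 6*sin(4)/7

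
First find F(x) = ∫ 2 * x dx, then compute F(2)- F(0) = 4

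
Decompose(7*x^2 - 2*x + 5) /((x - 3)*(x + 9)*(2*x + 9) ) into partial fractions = -623/(135*(2*x + 9)) + 295/(54*(x + 9)) + 31/(90*(x - 3))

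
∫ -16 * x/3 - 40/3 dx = -8*x^2/3 - 40*x/3 + C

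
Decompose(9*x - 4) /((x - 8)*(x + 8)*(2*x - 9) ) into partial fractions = -146/(175*(2*x - 9)) - 19/(100*(x + 8)) + 17/(28*(x - 8))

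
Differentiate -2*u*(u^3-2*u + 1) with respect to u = -8*u^3 + 8*u - 2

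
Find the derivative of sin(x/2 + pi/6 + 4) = cos(x/2 + pi/6 + 4)/2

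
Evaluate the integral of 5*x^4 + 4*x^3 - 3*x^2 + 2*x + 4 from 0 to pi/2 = -2 + (1 + pi/2)^3*(-pi + 2 + pi^2/4)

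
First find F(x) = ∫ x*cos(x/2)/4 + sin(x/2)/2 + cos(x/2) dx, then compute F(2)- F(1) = -5*sin(1/2)/2 + 3*sin(1)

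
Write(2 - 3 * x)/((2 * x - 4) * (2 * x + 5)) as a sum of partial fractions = -19/(18*(2*x + 5)) - 2/(9*(x - 2))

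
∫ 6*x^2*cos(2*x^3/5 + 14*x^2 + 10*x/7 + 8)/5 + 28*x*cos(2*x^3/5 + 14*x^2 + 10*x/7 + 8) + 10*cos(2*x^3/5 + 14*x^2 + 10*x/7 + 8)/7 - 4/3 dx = -4*x/3 + sin(2*x^3/5 + 14*x^2 + 10*x/7 + 8) + C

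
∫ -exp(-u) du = exp(-u) + C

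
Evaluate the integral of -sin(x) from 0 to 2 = -1 + cos(2)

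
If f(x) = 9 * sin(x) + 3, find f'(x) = 9*cos(x)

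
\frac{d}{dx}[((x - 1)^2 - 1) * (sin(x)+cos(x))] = -x^2*sin(x) + x^2*cos(x) + 4*x*sin(x) - 2*sin(x) - 2*cos(x)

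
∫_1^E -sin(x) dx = cos(E) - cos(1)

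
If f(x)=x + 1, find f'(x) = 1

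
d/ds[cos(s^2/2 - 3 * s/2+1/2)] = (3/2 - s)*sin(s^2/2 - 3*s/2 + 1/2)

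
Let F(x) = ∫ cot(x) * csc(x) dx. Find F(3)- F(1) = -csc(3) + csc(1)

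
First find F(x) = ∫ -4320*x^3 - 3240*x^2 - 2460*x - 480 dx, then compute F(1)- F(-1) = -3120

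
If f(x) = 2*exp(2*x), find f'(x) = 4*exp(2*x)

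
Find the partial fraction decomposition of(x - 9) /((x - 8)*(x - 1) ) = 8/(7*(x - 1)) - 1/(7*(x - 8))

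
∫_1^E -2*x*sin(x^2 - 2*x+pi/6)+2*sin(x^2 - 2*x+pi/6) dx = -sin(1 + pi/3) + cos(-1 + pi/6 + (-1 + E)^2)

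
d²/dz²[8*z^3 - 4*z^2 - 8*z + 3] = 48*z - 8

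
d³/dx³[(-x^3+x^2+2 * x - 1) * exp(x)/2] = -x^3*exp(x)/2 - 4*x^2*exp(x) - 5*x*exp(x) + 5*exp(x)/2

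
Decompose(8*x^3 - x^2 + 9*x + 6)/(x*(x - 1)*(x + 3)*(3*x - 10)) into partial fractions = 4336/(665*(3*x - 10)) + 41/(38*(x + 3)) - 11/(14*(x - 1)) + 1/(5*x)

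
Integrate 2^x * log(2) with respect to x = 2^x + C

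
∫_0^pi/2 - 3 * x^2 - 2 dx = -pi^3/8 - pi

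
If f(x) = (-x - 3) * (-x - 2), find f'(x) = 2*x + 5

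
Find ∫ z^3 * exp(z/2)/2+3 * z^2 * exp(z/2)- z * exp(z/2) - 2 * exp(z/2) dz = z*(z^2 - 2)*exp(z/2) + C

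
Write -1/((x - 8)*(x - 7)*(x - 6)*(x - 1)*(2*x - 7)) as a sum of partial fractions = 16/(1575*(2*x - 7)) - 1/(1050*(x - 1)) - 1/(50*(x - 6)) + 1/(42*(x - 7)) - 1/(126*(x - 8))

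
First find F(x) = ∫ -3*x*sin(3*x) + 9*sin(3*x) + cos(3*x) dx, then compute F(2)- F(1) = 2*cos(3) - cos(6)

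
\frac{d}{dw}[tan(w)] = cos(w)^(-2)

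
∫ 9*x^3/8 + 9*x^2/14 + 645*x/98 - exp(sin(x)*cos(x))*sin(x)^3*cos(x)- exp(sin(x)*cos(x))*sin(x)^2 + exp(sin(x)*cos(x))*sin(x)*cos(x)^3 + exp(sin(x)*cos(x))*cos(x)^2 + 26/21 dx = 9*x^4/32 + 3*x^3/14 + 645*x^2/196 + 26*x/21 + exp(sin(2*x)/2)*sin(2*x)/2 + C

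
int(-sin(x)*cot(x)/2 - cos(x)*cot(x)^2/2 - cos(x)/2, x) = cos(x)*cot(x)/2 + C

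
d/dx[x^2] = 2*x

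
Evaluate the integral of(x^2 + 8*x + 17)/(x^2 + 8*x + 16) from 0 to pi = -1/(pi + 4) + 1/4 + pi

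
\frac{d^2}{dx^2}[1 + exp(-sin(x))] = (sin(x) + cos(x)^2)*exp(-sin(x))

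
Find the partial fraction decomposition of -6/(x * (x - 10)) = -3/(5*(x - 10)) + 3/(5*x)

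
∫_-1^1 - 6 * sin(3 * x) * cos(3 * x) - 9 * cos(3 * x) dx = -6*sin(3)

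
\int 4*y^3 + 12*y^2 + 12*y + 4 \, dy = y^4 + 4*y^3 + 6*y^2 + 4*y + C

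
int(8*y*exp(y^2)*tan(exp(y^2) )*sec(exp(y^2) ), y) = 4*sec(exp(y^2)) + C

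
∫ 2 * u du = u^2 + C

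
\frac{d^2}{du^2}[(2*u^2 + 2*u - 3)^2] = 48*u^2 + 48*u - 16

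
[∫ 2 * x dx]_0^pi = pi^2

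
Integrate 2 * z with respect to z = z^2 + C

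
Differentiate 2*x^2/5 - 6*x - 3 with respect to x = 4*x/5 - 6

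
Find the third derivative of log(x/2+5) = 2/(x^3 + 30*x^2 + 300*x + 1000)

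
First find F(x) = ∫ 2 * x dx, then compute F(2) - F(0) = 4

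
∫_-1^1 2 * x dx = 0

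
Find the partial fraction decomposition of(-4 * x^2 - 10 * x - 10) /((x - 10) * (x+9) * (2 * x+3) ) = 16/(345*(2*x + 3)) - 244/(285*(x + 9)) - 510/(437*(x - 10))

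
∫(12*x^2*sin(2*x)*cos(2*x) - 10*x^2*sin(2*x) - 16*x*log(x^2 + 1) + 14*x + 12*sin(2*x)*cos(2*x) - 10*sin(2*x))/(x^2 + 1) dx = -4*log(x^2 + 1)^2 + 7*log(x^2 + 1) - 12*sin(x)^4 + 2*sin(x)^2 + C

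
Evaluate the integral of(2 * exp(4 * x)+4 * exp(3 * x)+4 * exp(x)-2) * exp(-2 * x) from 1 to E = -(-exp(-1) + 2 + E)^2 + (-exp(-E) + 2 + exp(E))^2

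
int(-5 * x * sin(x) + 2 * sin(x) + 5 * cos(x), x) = (5*x - 2)*cos(x) + C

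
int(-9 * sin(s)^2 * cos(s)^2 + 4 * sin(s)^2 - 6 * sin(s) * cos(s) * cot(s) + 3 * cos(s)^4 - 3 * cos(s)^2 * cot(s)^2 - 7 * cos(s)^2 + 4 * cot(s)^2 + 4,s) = (sin(2*s) + 2*cot(s))*(3*cos(s)^2 - 4)/2 + C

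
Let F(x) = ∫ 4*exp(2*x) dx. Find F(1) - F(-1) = -2*exp(-2) + 2*exp(2)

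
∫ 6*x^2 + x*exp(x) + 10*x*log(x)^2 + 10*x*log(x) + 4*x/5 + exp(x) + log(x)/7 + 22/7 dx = x*(70*x^2 + 175*x*log(x)^2 + 14*x + 35*exp(x) + 5*log(x) + 105)/35 + C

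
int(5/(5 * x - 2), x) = log(5*x - 2) + C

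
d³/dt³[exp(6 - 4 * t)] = -64*exp(6 - 4*t)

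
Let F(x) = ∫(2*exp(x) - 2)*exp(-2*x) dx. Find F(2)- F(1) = -(-1 + exp(-1))^2 + (-1 + exp(-2))^2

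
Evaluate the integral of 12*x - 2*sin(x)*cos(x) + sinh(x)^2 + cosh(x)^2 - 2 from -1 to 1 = -4 + sinh(2)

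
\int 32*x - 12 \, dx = 16*x^2 - 12*x + C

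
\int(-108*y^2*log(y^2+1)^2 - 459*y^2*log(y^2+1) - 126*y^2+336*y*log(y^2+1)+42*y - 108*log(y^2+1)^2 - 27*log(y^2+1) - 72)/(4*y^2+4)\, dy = -(9*y - 7)*(12*log(y^2 + 1)^2 + 3*log(y^2 + 1) + 8)/4 + C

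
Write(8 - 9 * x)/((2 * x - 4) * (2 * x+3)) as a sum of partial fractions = -43/(14*(2*x + 3)) - 5/(7*(x - 2))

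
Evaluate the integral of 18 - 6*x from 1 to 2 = 9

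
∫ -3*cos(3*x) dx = -sin(3*x) + C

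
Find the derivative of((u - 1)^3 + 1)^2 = 6*u^5 - 30*u^4 + 60*u^3 - 54*u^2 + 18*u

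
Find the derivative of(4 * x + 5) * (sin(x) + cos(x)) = -4*x*sin(x) + 4*x*cos(x) - sin(x) + 9*cos(x)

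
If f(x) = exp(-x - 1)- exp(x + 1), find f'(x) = (-exp(2*x + 2) - 1)*exp(-x - 1)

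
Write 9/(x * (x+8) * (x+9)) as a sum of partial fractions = 1/(x + 9) - 9/(8*(x + 8)) + 1/(8*x)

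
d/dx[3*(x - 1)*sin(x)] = 3*x*cos(x) + 3*sin(x) - 3*cos(x)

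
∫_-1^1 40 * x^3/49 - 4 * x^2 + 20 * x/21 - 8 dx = -56/3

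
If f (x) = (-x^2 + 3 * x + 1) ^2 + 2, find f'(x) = 4*x^3 - 18*x^2 + 14*x + 6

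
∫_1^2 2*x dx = 3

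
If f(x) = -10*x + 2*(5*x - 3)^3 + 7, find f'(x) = 750*x^2 - 900*x + 260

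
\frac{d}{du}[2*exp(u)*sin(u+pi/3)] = 2*sqrt(2)*exp(u)*cos(u + pi/12)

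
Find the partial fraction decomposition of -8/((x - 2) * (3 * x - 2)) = 6/(3*x - 2) - 2/(x - 2)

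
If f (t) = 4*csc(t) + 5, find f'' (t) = -4/sin(t) + 8/sin(t)^3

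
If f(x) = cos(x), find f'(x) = -sin(x)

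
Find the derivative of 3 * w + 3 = 3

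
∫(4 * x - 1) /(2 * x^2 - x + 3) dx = log(2*x^2 - x + 3) + C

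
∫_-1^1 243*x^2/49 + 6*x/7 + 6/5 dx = 1398/245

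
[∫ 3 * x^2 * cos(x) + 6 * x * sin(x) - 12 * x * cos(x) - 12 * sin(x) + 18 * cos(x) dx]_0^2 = 6*sin(2)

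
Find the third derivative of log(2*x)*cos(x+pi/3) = (x^3*log(x)*sin(x + pi/3) + x^3*log(2)*sin(x + pi/3) - 3*x^2*cos(x + pi/3) + 3*x*sin(x + pi/3) + 2*cos(x + pi/3))/x^3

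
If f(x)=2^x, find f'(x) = 2^x*log(2)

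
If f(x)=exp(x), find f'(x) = exp(x)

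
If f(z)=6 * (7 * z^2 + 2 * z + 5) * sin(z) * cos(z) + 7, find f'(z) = 42*z^2*cos(2*z) + 42*z*sin(2*z) + 12*z*cos(2*z) + 6*sin(2*z) + 30*cos(2*z)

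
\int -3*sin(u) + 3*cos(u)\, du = 3*sqrt(2)*sin(u + pi/4) + C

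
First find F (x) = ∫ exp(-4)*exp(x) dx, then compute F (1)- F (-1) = -exp(-5) + exp(-3)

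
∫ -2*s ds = -s^2 + C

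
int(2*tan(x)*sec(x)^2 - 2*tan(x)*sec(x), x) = (sec(x) - 1)^2 + C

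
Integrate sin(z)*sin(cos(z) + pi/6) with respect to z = cos(cos(z) + pi/6) + C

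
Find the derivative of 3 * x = 3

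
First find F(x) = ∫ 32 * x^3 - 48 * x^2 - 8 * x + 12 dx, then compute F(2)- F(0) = 8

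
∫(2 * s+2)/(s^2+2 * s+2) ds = log(s^2 + 2*s + 2) + C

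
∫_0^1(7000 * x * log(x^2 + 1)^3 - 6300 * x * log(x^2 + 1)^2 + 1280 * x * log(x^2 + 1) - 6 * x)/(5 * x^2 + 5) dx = -3*log(2)/5 + log(2)^2 + 7*(-3*log(2) + 5*log(2)^2)^2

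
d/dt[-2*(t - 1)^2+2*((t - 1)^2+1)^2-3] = 8*t^3 - 24*t^2 + 28*t - 12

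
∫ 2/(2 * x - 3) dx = log(2*x/3 - 1) + C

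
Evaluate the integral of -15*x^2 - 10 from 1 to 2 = -45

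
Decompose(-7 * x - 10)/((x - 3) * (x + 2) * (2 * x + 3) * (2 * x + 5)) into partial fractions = -15/(11*(2*x + 5)) - 1/(9*(2*x + 3)) + 4/(5*(x + 2)) - 31/(495*(x - 3))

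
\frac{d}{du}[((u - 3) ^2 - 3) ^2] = 4*u^3 - 36*u^2 + 96*u - 72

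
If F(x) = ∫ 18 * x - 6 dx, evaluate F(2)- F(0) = 24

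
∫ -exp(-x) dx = exp(-x) + C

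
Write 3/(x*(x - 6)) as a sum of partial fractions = 1/(2*(x - 6)) - 1/(2*x)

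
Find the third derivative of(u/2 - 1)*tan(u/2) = 3*u*tan(u/2)^4/8 + u*tan(u/2)^2/2 + u/8 - 3*tan(u/2)^4/4 + 3*tan(u/2)^3/4 - tan(u/2)^2 + 3*tan(u/2)/4 - 1/4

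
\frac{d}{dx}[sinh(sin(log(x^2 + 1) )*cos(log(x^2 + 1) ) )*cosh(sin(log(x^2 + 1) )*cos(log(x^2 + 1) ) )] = 2*x*cos(2*log(x^2 + 1))*cosh(sin(2*log(x^2 + 1)))/(x^2 + 1)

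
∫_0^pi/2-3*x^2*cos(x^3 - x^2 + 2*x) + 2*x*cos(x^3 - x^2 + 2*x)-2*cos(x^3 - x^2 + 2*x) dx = -sin(pi^2*(2 - pi)/8)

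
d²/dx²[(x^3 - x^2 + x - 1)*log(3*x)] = (6*x^3*log(x) + 5*x^3 + 6*x^3*log(3) - 2*x^2*log(x) - 3*x^2 - 2*x^2*log(3) + x + 1)/x^2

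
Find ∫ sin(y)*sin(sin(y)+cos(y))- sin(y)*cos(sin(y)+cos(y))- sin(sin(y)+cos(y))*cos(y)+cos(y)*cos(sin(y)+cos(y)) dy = sqrt(2)*sin(sqrt(2)*sin(y + pi/4) + pi/4) + C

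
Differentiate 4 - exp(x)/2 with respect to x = -exp(x)/2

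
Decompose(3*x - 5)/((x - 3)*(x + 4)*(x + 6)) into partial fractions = -23/(18*(x + 6)) + 17/(14*(x + 4)) + 4/(63*(x - 3))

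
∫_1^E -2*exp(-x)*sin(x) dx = -(cos(1) + sin(1))*exp(-1) + (cos(E) + sin(E))*exp(-E)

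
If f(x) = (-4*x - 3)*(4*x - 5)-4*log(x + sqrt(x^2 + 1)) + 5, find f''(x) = (-128*x^6 - 128*x^5*sqrt(x^2 + 1) - 272*x^4 - 208*x^3*sqrt(x^2 + 1) - 180*x^2 - 92*x*sqrt(x^2 + 1) - 32)/(4*x^6 + 4*x^5*sqrt(x^2 + 1) + 9*x^4 + 7*x^3*sqrt(x^2 + 1) + 6*x^2 + 3*x*sqrt(x^2 + 1) + 1)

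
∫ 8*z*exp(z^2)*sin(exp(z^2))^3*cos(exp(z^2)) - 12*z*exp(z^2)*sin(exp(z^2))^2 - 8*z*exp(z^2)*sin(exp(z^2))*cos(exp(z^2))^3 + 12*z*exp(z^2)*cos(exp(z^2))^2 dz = 3*sin(2*exp(z^2)) + cos(4*exp(z^2))/4 + C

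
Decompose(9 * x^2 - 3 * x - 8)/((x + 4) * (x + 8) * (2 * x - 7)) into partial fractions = 367/(345*(2*x - 7)) + 148/(23*(x + 8)) - 37/(15*(x + 4))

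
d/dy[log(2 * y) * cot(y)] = (-y*log(y)/sin(y)^2 - y*log(2)/sin(y)^2 + 1/tan(y))/y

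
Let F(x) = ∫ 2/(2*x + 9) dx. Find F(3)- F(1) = -log(11/3) + log(5)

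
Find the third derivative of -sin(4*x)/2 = 32*cos(4*x)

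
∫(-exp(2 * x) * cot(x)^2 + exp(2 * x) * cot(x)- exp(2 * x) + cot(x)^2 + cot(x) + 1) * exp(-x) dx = 2*cot(x)*sinh(x) + C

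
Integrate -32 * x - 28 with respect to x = -16*x^2 - 28*x + C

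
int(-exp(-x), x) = exp(-x) + C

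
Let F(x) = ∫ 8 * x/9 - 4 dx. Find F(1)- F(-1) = -8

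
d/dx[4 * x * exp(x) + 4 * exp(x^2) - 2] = 4*x*exp(x) + 8*x*exp(x^2) + 4*exp(x)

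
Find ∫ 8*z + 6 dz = 4*z^2 + 6*z + C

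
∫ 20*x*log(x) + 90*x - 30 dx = 10*x*(x*log(x) + 4*x - 3) + C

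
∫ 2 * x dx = x^2 + C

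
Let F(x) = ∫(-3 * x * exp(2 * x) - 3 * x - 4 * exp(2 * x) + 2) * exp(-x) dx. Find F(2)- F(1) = -7*exp(2) - 4*exp(-1) + 7*exp(-2) + 4*E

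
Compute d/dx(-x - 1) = -1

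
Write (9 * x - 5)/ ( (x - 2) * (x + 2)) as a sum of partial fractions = 23/(4*(x + 2)) + 13/(4*(x - 2))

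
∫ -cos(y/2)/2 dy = -sin(y/2) + C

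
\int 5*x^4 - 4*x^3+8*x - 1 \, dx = x^5 - x^4 + 4*x^2 - x + C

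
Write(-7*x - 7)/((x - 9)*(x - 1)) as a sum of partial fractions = 7/(4*(x - 1)) - 35/(4*(x - 9))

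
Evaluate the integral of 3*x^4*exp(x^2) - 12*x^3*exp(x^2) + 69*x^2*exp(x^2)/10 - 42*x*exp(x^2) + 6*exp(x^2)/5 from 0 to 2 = 15 - 123*exp(4)/5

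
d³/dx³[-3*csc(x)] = 3*(-1 + 6/sin(x)^2)*cos(x)/sin(x)^2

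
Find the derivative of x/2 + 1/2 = 1/2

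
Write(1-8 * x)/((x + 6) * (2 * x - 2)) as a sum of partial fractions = -7/(2*(x + 6)) - 1/(2*(x - 1))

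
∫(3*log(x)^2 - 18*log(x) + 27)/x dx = (log(x) - 3)^3 + C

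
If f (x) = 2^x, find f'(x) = 2^x*log(2)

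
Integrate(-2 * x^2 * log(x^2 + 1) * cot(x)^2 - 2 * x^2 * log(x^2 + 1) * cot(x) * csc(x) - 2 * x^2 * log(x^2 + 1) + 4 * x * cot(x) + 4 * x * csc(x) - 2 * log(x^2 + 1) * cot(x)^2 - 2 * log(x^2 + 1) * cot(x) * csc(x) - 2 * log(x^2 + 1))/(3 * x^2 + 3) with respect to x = 2*(cot(x) + csc(x))*log(x^2 + 1)/3 + C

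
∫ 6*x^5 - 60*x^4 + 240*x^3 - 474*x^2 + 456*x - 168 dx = x^6 - 12*x^5 + 60*x^4 - 158*x^3 + 228*x^2 - 168*x + C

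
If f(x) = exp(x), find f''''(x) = exp(x)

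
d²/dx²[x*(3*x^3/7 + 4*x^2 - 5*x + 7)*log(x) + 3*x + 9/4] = (36*x^3*log(x) + 21*x^3 + 168*x^2*log(x) + 140*x^2 - 70*x*log(x) - 105*x + 49)/(7*x)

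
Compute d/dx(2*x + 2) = 2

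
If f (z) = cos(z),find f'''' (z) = cos(z)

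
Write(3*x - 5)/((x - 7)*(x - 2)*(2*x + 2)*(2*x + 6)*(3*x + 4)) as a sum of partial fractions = 729/(5000*(3*x + 4)) - 7/(1000*(x + 3)) - 1/(24*(x + 1)) - 1/(3000*(x - 2)) + 1/(2500*(x - 7))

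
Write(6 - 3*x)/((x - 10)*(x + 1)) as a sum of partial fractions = -9/(11*(x + 1)) - 24/(11*(x - 10))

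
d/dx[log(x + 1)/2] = 1/(2*x + 2)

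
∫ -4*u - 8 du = -2*u^2 - 8*u + C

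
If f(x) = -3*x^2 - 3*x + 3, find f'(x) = -6*x - 3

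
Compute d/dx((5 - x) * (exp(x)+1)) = -x*exp(x) + 4*exp(x) - 1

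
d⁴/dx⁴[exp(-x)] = exp(-x)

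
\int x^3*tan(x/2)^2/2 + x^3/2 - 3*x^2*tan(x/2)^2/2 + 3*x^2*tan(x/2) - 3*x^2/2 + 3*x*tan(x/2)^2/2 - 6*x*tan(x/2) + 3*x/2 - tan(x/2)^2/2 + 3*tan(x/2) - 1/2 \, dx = (x - 1)^3*tan(x/2) + C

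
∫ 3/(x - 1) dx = log(3*(x - 1)^3) + C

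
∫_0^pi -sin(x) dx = -2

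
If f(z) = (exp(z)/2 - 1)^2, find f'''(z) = 2*exp(2*z) - exp(z)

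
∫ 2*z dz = z^2 + C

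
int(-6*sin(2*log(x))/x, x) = 3*cos(2*log(x)) + C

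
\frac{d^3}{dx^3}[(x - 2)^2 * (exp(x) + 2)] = x^2*exp(x) + 2*x*exp(x) - 2*exp(x)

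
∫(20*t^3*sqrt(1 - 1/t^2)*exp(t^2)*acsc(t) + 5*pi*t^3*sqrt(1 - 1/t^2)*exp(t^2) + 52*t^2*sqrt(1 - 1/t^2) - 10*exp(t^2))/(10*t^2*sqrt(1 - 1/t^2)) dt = 26*t/5 + (4*acsc(t) + pi)*exp(t^2)/4 + C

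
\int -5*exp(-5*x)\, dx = exp(-5*x) + C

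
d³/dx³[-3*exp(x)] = -3*exp(x)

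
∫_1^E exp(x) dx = -E + exp(E)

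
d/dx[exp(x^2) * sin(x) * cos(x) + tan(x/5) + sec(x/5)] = 2*x*exp(x^2)*sin(x)*cos(x) - 2*exp(x^2)*sin(x)^2 + exp(x^2) + sin(x/5)/(5*cos(x/5)^2) + 1/(5*cos(x/5)^2)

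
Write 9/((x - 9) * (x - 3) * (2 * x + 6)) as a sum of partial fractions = 1/(16*(x + 3)) - 1/(8*(x - 3)) + 1/(16*(x - 9))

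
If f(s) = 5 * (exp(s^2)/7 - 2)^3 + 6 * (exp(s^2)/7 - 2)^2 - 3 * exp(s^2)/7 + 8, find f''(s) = 180*s^2*exp(3*s^2)/343 - 384*s^2*exp(2*s^2)/49 + 132*s^2*exp(s^2)/7 + 30*exp(3*s^2)/343 - 96*exp(2*s^2)/49 + 66*exp(s^2)/7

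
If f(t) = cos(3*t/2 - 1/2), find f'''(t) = 27*sin(3*t/2 - 1/2)/8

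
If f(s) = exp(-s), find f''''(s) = exp(-s)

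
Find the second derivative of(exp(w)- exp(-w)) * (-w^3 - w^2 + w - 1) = (-w^3*exp(2*w) + w^3 - 7*w^2*exp(2*w) - 5*w^2 - 9*w*exp(2*w) + w - exp(2*w) + 5)*exp(-w)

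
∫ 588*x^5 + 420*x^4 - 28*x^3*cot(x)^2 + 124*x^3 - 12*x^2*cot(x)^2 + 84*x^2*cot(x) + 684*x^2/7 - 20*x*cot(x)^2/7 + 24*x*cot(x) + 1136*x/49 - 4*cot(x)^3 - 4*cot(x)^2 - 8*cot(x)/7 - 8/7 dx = 28*x^3 + 12*x^2 + 20*x/7 + 2*(49*x^3 + 21*x^2 + 5*x + 7*cot(x))^2/49 + 4*cot(x) + C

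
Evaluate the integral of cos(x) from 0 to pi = 0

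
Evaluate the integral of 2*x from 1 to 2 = 3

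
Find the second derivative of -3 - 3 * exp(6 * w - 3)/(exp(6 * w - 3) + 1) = (-108*exp(6*w - 3) + 108*exp(12*w - 6))/(exp(-9)*exp(18*w) + 3*exp(-6)*exp(12*w) + 3*exp(-3)*exp(6*w) + 1)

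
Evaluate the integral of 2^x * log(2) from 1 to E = -2 + 2^E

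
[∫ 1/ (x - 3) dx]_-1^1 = -log(2)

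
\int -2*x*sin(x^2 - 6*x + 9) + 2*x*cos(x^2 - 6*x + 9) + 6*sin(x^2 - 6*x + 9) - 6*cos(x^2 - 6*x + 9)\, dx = sin((x - 3)^2) + cos((x - 3)^2) + C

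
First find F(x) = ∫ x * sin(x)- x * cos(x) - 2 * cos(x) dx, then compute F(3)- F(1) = -4*sin(3) + 2*cos(1) + 2*sin(1) - 4*cos(3)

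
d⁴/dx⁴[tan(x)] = 24*tan(x)^5 + 40*tan(x)^3 + 16*tan(x)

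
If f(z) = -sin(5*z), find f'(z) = -5*cos(5*z)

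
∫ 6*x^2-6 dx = 2*x^3 - 6*x + C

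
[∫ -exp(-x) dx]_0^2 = -1 + exp(-2)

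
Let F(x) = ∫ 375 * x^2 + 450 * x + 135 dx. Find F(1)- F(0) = 485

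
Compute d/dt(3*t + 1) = 3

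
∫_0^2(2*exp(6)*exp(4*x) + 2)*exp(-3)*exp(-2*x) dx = -exp(3) - exp(-7) + exp(-3) + exp(7)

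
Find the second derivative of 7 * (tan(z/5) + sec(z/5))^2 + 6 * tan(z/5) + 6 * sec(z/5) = 2*(161*sin(z/5) + 12*sin(2*z/5) - 7*sin(3*z/5) + 15*cos(z/5) + 42*cos(2*z/5)*tan(z/5)^2 - 14*cos(2*z/5) - 3*cos(3*z/5) + 42*tan(z/5)^2 + 70)/(25*(cos(2*z/5) + 1)^2)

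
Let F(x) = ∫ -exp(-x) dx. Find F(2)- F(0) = -1 + exp(-2)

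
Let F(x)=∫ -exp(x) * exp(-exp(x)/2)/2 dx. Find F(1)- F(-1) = -exp(-exp(-1)/2) + exp(-E/2)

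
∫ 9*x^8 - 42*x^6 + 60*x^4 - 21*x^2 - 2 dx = x^9 - 6*x^7 + 12*x^5 - 7*x^3 - 2*x + C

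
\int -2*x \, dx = -x^2 + C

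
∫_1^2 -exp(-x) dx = -exp(-1) + exp(-2)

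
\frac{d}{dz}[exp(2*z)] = 2*exp(2*z)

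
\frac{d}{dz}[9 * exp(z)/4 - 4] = 9*exp(z)/4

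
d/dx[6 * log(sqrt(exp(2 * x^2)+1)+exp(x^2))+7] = (12*x*sqrt(exp(2*x^2) + 1)*exp(x^2) + 12*x*exp(2*x^2))/(sqrt(exp(2*x^2) + 1)*exp(x^2) + exp(2*x^2) + 1)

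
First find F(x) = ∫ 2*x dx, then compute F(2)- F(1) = 3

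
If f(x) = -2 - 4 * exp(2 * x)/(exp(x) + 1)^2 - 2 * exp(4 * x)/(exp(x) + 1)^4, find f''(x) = (16*exp(5*x) - 32*exp(4*x) - 24*exp(3*x) - 16*exp(2*x))/(exp(6*x) + 6*exp(5*x) + 15*exp(4*x) + 20*exp(3*x) + 15*exp(2*x) + 6*exp(x) + 1)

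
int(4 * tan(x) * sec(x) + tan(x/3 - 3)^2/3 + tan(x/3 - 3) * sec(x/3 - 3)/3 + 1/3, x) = tan(x/3 - 3) + 4*sec(x) + sec(x/3 - 3) + C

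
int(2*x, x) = x^2 + C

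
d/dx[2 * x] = 2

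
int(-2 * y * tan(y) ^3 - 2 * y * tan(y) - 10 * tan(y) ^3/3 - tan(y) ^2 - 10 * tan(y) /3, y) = (-y - 5/3)*tan(y)^2 + C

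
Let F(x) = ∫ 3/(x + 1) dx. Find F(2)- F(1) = -3*log(2) + 3*log(3)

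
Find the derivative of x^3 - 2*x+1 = 3*x^2 - 2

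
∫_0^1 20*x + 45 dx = 55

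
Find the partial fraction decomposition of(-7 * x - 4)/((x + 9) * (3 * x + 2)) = 2/(25*(3*x + 2)) - 59/(25*(x + 9))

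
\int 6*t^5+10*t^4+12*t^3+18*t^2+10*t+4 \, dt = t^6 + 2*t^5 + 3*t^4 + 6*t^3 + 5*t^2 + 4*t + C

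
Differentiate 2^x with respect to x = 2^x*log(2)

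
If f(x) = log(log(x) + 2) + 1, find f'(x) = 1/(x*log(x) + 2*x)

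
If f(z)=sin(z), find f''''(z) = sin(z)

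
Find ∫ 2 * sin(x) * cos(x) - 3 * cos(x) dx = (sin(x) - 3)*sin(x) + C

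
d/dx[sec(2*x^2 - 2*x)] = 4*x*tan(2*x^2 - 2*x)/cos(2*x*(x - 1)) - 2*tan(2*x^2 - 2*x)/cos(2*x*(x - 1))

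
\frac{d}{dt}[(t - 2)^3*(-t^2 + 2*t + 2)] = -5*t^4 + 32*t^3 - 66*t^2 + 40*t + 8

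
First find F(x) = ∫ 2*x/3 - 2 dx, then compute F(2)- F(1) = -1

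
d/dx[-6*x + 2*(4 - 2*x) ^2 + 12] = 16*x - 38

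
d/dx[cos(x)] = -sin(x)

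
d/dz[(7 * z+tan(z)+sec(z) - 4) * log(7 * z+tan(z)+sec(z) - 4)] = log(7*z + tan(z) + sec(z) - 4)*tan(z)^2 + log(7*z + tan(z) + sec(z) - 4)*tan(z)*sec(z) + 8*log(7*z + tan(z) + sec(z) - 4) + tan(z)^2 + tan(z)*sec(z) + 8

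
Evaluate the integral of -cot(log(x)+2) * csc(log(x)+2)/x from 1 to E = -csc(2) + csc(3)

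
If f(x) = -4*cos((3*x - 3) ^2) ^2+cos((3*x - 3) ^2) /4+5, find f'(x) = -9*x*sin(9*(x^2 - 2*x + 1))/2 + 72*x*sin(18*(x^2 - 2*x + 1)) + 9*sin(9*(x^2 - 2*x + 1))/2 - 72*sin(18*(x^2 - 2*x + 1))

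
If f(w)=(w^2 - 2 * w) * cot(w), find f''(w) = 2*w^2*cos(w)/sin(w)^3 - 4*w/sin(w)^2 - 4*w*cos(w)/sin(w)^3 + 2/tan(w) + 4/sin(w)^2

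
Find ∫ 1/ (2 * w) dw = log(2*w)/2 + C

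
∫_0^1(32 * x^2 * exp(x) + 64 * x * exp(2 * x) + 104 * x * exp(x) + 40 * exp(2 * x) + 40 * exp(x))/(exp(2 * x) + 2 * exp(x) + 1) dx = 72*E/(1 + E)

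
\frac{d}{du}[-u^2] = -2*u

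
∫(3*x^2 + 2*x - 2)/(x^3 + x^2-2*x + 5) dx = log(x^3 + x^2 - 2*x + 5) + C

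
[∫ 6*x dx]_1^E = -3 + 3*exp(2)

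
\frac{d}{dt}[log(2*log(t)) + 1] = 1/(t*log(t))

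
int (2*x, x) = x^2 + C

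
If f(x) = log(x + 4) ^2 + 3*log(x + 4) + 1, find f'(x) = (2*log(x + 4) + 3)/(x + 4)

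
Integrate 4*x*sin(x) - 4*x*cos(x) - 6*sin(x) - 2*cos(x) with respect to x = -2*sqrt(2)*(2*x - 1)*sin(x + pi/4) + C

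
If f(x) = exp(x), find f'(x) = exp(x)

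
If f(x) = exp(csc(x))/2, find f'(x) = -exp(csc(x))*cot(x)*csc(x)/2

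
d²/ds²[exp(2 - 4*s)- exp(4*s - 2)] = 16*exp(2 - 4*s) - 16*exp(4*s - 2)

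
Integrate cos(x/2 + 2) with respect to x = 2*sin(x/2 + 2) + C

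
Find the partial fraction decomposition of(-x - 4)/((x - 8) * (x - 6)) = 5/(x - 6) - 6/(x - 8)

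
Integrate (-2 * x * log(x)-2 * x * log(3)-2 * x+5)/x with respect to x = -(2*x - 5)*log(3*x) + C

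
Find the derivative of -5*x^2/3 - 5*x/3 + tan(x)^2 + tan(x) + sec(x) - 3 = -10*x/3 + 2*tan(x)^3 + tan(x)^2 + tan(x)*sec(x) + 2*tan(x) - 2/3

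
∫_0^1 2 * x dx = 1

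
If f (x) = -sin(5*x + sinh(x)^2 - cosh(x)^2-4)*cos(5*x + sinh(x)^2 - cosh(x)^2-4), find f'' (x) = 50*sin(2*(5*x + sinh(x)^2 - cosh(x)^2 - 4))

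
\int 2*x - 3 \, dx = x^2 - 3*x + C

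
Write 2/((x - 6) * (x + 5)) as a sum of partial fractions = -2/(11*(x + 5)) + 2/(11*(x - 6))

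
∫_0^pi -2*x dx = -pi^2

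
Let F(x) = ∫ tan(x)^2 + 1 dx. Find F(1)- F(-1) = 2*tan(1)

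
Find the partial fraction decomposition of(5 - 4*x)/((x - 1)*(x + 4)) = -21/(5*(x + 4)) + 1/(5*(x - 1))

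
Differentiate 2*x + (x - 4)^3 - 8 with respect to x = 3*x^2 - 24*x + 50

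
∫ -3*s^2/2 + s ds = -s^3/2 + s^2/2 + C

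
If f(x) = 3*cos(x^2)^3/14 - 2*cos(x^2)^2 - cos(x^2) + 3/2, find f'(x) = x*(9*sin(x^2)^2/7 + 8*cos(x^2) + 5/7)*sin(x^2)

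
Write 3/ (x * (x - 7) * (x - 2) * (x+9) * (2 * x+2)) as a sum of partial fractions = 1/(8448*(x + 9)) - 1/(128*(x + 1)) - 1/(220*(x - 2)) + 3/(8960*(x - 7)) + 1/(84*x)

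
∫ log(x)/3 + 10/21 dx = x*(7*log(x) + 3)/21 + C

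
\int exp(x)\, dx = exp(x) + C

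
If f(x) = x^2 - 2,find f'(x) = 2*x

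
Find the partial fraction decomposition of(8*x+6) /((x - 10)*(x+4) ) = 13/(7*(x + 4)) + 43/(7*(x - 10))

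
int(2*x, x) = x^2 + C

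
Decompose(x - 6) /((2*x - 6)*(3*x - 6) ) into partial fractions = 2/(3*(x - 2)) - 1/(2*(x - 3))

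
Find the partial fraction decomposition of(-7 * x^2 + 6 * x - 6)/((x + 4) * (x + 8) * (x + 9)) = -627/(5*(x + 9)) + 251/(2*(x + 8)) - 71/(10*(x + 4))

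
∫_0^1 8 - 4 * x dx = 6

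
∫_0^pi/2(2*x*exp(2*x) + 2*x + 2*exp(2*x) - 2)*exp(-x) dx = pi*(-exp(-pi/2) + exp(pi/2))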